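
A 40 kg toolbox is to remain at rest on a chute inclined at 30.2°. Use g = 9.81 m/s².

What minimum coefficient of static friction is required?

At the slip threshold m g sin θ = μ_s m g cos θ, so μ_s,min = tan θ.
μ_s,min = tan 30.2° = 0.582.

μ_s,min ≈ 0.582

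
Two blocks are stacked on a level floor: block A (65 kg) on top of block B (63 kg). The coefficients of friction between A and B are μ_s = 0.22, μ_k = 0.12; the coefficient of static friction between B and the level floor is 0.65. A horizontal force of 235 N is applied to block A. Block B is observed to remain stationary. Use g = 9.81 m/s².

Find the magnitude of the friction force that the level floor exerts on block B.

The normal force B exerts on A is simply A's weight, N₁ = 637.6 N.
So the A–B interface can sustain at most μ_s N₁ = 140.3 N of static friction.
P = 235 N exceeds that limit, so A slips over B and the interface friction becomes kinetic: f₁ = μ_k N₁ = 0.12×637.6 = 76.5 N.
By Newton's third law B feels 76.5 N forward from A. With B stationary, the floor's static friction on B balances it: f₂ = 76.5 N (well within μ_s(m_A+m_B)g = 816.2 N).

f ≈ 76.5 N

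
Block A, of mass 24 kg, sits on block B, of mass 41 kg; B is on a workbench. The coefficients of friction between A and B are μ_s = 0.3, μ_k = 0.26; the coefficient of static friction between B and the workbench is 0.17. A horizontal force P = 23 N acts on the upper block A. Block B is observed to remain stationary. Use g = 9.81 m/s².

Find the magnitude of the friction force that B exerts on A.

f ≈ 23 N

Between the blocks, N₁ = m_A g = 235.4 N.
Maximum static friction on A from B: μ_s N₁ = 0.3×235.4 = 70.63 N.
P = 23 N is within that limit, so A and B move together (both at rest); the A–B friction is simply f₁ = P = 23 N.
By Newton's third law B feels 23 N forward from A. With B stationary, the floor's static friction on B balances it: f₂ = 23 N (well within μ_s(m_A+m_B)g = 108.4 N).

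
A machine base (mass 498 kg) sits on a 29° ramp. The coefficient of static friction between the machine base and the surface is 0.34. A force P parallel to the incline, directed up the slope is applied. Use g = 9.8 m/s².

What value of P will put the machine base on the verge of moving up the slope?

At impending motion up the slope, friction acts down-slope at its limit: f = μ_s N.
P is parallel to the surface, so N = m g cos θ = 4270 N.
Along the incline: P = m g sin θ + μ_s N = 2370 + 0.34×4270 = 3820 N.

P ≈ 3820 N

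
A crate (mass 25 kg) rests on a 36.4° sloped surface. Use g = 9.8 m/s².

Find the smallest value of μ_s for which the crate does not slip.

μ_s,min ≈ 0.737

At the slip threshold m g sin θ = μ_s m g cos θ, so μ_s,min = tan θ.
μ_s,min = tan 36.4° = 0.737.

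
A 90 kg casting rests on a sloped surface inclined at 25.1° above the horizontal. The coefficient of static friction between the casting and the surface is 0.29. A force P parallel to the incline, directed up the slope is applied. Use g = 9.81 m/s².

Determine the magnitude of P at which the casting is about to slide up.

At impending motion up the slope, friction acts down-slope at its limit: f = μ_s N.
P is parallel to the surface, so N = m g cos θ = 800 N.
Along the incline: P = m g sin θ + μ_s N = 375 + 0.29×800 = 606 N.

P ≈ 606 N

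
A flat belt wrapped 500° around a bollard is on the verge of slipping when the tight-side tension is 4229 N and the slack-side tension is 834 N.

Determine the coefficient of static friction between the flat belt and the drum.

μ ≈ 0.186

T₂/T₁ = e^{μβ} → μ = ln(T₂/T₁)/β.
β = 500° = 8.727 rad.
μ = ln(4229/834)/8.727 = ln(5.071)/8.727 = 0.186.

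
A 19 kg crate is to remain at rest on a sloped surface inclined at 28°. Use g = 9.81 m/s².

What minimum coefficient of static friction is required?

μ_s,min ≈ 0.532

At the slip threshold m g sin θ = μ_s m g cos θ, so μ_s,min = tan θ.
μ_s,min = tan 28° = 0.532.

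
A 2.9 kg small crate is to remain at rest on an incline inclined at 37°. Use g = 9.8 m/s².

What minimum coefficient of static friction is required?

At the slip threshold m g sin θ = μ_s m g cos θ, so μ_s,min = tan θ.
μ_s,min = tan 37° = 0.754.

μ_s,min ≈ 0.754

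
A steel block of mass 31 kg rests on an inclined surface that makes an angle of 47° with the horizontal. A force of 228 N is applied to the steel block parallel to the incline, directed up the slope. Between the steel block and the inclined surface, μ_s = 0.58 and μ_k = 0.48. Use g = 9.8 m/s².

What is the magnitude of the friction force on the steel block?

f ≈ 5.81 N (down the incline)

Perpendicular to the surface, N = m g cos θ = 31·9.8·cos 47° = 207.2 N.
For equilibrium along the incline the friction force must supply f = m g sin θ − P = 222.2 − 228 = -5.815 N (positive meaning up-slope).
Static friction can supply at most μ_s N = 120.2 N.
Since |-5.815| ≤ 120.2 N, no slip — friction simply equals what equilibrium demands.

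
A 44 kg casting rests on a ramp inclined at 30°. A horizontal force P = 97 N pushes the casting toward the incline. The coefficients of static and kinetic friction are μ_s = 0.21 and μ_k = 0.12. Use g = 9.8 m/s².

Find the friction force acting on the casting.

f ≈ 50.6 N (up the incline)

Resolve perpendicular to the incline: N = m g cos θ + P sin θ = 44×9.8×cos 30° + 97×sin 30° = 421.9 N.
Parallel to the incline: P cos θ − m g sin θ = 84 − 215.6 = -131.6 N; the friction needed to balance this is 131.6 N acting up the slope.
The limit of static friction is μ_s N = 88.61 N.
The required 131.6 N exceeds the static limit, so the casting slides down-slope and f = μ_k N = 0.12×421.9 = 50.6 N.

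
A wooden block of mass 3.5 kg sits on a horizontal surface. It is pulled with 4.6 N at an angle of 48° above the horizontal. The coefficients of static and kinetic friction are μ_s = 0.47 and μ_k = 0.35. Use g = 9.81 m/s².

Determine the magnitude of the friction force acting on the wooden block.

N = m g − P sin α = 34.34 − 4.6×sin 48° = 30.92 N.
For equilibrium, f = P cos α = 4.6×cos 48° = 3.078 N.
The static-friction limit is μ_s N = 14.53 N.
Since 3.078 N does not exceed the limit, the wooden block stays at rest and f = 3.08 N.

f ≈ 3.08 N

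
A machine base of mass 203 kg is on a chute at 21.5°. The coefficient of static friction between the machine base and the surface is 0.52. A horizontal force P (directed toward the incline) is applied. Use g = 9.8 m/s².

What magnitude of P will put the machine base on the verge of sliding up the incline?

At impending motion up the slope, friction acts down-slope at its limit: f = μ_s N.
Perpendicular to the incline: N = m g cos θ + P sin θ.
Along the incline: P cos θ = m g sin θ + μ_s N = m g sin θ + μ_s (m g cos θ + P sin θ).
Solving, P (cos θ − μ_s sin θ) = m g (sin θ + μ_s cos θ), so P = 203×9.8×(sin 21.5° + 0.52 cos 21.5°)/(cos 21.5° − 0.52 sin 21.5°) = 1990×0.8503/0.7398 = 2290 N.

P ≈ 2290 N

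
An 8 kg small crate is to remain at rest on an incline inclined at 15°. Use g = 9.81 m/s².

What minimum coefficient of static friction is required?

μ_s,min ≈ 0.268

At the slip threshold m g sin θ = μ_s m g cos θ, so μ_s,min = tan θ.
μ_s,min = tan 15° = 0.268.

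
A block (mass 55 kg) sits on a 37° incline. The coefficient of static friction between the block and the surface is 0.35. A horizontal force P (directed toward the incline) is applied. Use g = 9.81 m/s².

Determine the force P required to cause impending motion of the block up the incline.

P ≈ 809 N

At impending motion up the slope, friction acts down-slope at its limit: f = μ_s N.
Perpendicular to the incline: N = m g cos θ + P sin θ.
Along the incline: P cos θ = m g sin θ + μ_s N = m g sin θ + μ_s (m g cos θ + P sin θ).
Solving, P (cos θ − μ_s sin θ) = m g (sin θ + μ_s cos θ), so P = 55×9.81×(sin 37° + 0.35 cos 37°)/(cos 37° − 0.35 sin 37°) = 540×0.8813/0.588 = 809 N.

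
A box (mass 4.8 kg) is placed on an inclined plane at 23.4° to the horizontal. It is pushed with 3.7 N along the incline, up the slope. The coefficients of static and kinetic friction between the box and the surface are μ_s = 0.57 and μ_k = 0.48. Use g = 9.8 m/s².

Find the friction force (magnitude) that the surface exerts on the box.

Normal force: N = m g cos θ = 4.8 × 9.8 × cos 23.4° = 43.17 N.
Parallel to the incline, ΣF = 0 gives f = m g sin θ − P = 18.68 − 3.7 = 14.98 N (up-slope positive).
Maximum static friction available: μ_s N = 0.57 × 43.17 = 24.61 N.
Since |14.98| ≤ 24.61 N, the box remains in static equilibrium and friction takes exactly the required value.

f ≈ 15 N (up the incline)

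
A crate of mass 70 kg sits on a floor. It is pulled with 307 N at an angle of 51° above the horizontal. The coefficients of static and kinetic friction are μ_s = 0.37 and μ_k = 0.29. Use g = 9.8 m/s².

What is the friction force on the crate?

f ≈ 130 N

Vertical equilibrium gives N = m g − P sin α = 447.4 N.
Horizontally, friction must balance P cos α = 193.2 N.
μ_s N = 0.37 × 447.4 = 165.5 N.
193.2 > 165.5 N → the crate slides; f = μ_k N = 0.29×447.4 = 130 N.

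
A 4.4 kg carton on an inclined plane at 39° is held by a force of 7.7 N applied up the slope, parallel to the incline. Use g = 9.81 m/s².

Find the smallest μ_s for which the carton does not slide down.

μ_s,min ≈ 0.58

N = m g cos θ = 33.54 N.
Friction must make up the shortfall along the incline: f = m g sin θ − P = 27.16 − 7.7 = 19.46 N.
At the threshold f = μ_s N, so μ_s,min = 19.46/33.54 = 0.58.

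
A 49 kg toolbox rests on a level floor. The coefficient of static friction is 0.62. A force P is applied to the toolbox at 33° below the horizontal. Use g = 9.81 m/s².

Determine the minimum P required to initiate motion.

P ≈ 595 N

N = m g + P sin α (the push presses the toolbox into the level floor).
At impending slip, P cos α = μ_s N = μ_s (m g + P sin α).
Solving: P (cos α − μ_s sin α) = μ_s m g → P = 0.62×481/(cos 33° − 0.62 sin 33°) = 298/0.501 = 595 N.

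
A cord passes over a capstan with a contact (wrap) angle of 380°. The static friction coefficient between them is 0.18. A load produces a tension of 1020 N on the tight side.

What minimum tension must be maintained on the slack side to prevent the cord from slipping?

Capstan equation at impending slip: T_tight/T_slack = e^{μβ}.
β = 380° = 6.632 rad; e^{μβ} = e^{0.18×6.632} = 3.3.
T_slack = T_tight / e^{μβ} = 1020 / 3.3 = 309 N.

T_min ≈ 309 N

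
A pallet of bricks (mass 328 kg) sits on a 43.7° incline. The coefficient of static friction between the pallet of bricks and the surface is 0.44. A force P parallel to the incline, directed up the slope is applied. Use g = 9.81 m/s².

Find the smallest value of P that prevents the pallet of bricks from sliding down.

The pallet of bricks tends to slide down (tan θ > μ_s), so at the point of impending slip friction acts up-slope at its limit: f = μ_s N.
P is parallel to the surface, so N = m g cos θ = 2330 N.
Along the incline: P + μ_s N = m g sin θ, so P = 2220 − 0.44×2330 = 1200 N.

P_min ≈ 1200 N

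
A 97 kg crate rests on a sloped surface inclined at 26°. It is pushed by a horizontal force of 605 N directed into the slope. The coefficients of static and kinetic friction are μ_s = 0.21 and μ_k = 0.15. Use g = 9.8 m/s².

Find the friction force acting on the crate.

Normal direction: N = m g cos θ + P sin θ = 1120 N.
Along the incline, the net driving force (taking up-slope positive) is P cos θ − m g sin θ = 543.8 − 416.7 = 127.1 N, so equilibrium requires friction f = -127.1 N (down-slope).
Maximum static friction: μ_s N = 0.21 × 1120 = 235.1 N.
Since 127.1 N is within the 235.1 N limit, the crate stays put and friction is exactly 127 N.

f ≈ 127 N (down the incline)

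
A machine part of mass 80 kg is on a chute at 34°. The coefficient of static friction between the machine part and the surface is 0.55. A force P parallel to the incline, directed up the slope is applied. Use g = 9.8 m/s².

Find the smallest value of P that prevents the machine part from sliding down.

The machine part tends to slide down (tan θ > μ_s), so at the point of impending slip friction acts up-slope at its limit: f = μ_s N.
P is parallel to the surface, so N = m g cos θ = 650 N.
Along the incline: P + μ_s N = m g sin θ, so P = 438 − 0.55×650 = 80.9 N.

P_min ≈ 80.9 N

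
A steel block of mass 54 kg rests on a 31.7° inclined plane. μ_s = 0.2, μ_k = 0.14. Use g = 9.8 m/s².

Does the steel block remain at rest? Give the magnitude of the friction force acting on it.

N = m g cos θ = 450 N.
Down-slope weight component: m g sin θ = 278 N.
μ_s N = 90 N.
278 > 90 N, so it slides; kinetic friction f = μ_k N = 0.14×450 = 63 N.

f ≈ 63 N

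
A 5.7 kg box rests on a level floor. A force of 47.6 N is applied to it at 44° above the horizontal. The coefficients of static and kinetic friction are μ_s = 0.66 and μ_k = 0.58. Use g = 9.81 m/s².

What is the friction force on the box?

N = m g − P sin α = 55.92 − 47.6×sin 44° = 22.85 N.
For equilibrium, f = P cos α = 47.6×cos 44° = 34.24 N.
μ_s N = 0.66 × 22.85 = 15.08 N.
The required friction exceeds μ_s N, so the box moves and f = μ_k N = 13.3 N.

f ≈ 13.3 N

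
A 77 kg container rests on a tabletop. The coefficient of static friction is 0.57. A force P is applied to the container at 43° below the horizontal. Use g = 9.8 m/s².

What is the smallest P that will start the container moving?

N = m g + P sin α (the push presses the container into the tabletop).
At impending slip, P cos α = μ_s N = μ_s (m g + P sin α).
Solving: P (cos α − μ_s sin α) = μ_s m g → P = 0.57×755/(cos 43° − 0.57 sin 43°) = 430/0.3426 = 1260 N.

P ≈ 1260 N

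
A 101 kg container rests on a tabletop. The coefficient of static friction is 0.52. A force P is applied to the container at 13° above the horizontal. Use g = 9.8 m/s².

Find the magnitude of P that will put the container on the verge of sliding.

P ≈ 472 N

N = m g − P sin α (the pull lifts the container).
At impending slip, P cos α = μ_s N = μ_s (m g − P sin α).
Solving: P (cos α + μ_s sin α) = μ_s m g → P = 0.52×990/(cos 13° + 0.52 sin 13°) = 515/1.091 = 472 N.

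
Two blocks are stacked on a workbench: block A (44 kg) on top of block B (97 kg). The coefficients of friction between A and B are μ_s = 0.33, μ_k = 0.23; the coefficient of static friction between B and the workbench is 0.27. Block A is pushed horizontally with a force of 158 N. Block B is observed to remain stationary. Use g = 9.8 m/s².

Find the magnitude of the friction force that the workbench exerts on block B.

Between the blocks, N₁ = m_A g = 431.2 N.
So the A–B interface can sustain at most μ_s N₁ = 142.3 N of static friction.
P = 158 N exceeds that limit, so A slips over B and the interface friction becomes kinetic: f₁ = μ_k N₁ = 0.23×431.2 = 99.2 N.
By Newton's third law B feels 99.2 N forward from A. With B stationary, the floor's static friction on B balances it: f₂ = 99.2 N (well within μ_s(m_A+m_B)g = 373.1 N).

f ≈ 99.2 N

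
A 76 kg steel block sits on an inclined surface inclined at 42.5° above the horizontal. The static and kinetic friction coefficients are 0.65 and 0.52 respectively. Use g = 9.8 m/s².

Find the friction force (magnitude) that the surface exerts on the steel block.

Perpendicular to the surface, N = m g cos θ = 76·9.8·cos 42.5° = 549.1 N.
For equilibrium along the incline, friction must balance the weight component: f = m g sin θ = 503.2 N up the slope.
Static friction can supply at most μ_s N = 356.9 N.
Since |503.2| > 356.9 N, static friction cannot hold it; the steel block slides down the incline and kinetic friction applies: f = μ_k N = 0.52 × 549.1 = 286 N.

f ≈ 286 N (up the incline)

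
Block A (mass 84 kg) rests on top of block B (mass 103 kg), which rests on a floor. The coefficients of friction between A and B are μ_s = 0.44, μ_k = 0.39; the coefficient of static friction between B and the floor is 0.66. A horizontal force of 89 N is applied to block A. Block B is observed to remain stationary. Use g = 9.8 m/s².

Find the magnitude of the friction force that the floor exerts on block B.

Between the blocks, N₁ = m_A g = 823.2 N.
So the A–B interface can sustain at most μ_s N₁ = 362.2 N of static friction.
Since P = 89 N ≤ 362.2 N, A does not slip on B; friction on A equals P = 89 N.
B experiences an equal 89 N forward from A (third law). B is in equilibrium, so the floor supplies f₂ = 89 N of static friction (limit μ_s(m_A+m_B)g = 1210 N, not exceeded).

f ≈ 89 N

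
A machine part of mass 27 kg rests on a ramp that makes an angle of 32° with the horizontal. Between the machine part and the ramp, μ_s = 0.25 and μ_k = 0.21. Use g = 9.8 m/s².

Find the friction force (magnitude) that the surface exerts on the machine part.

The normal reaction is N = m g cos θ = 224.4 N.
Along the slope the weight component is m g sin θ = 140.2 N; friction must supply exactly this, acting up-slope.
The static-friction ceiling is μ_s N = 0.25 × 224.4 = 56.1 N.
|140.2| exceeds 56.1 N, so the machine part slips down-slope; friction is kinetic, f = μ_k N = 0.21×224.4 = 47.1 N.

f ≈ 47.1 N (up the incline)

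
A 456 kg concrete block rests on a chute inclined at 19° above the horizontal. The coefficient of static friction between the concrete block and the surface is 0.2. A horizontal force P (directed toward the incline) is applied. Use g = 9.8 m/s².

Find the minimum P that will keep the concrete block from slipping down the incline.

P_min ≈ 603 N

The concrete block tends to slide down (tan θ > μ_s), so at the point of impending slip friction acts up-slope at its limit: f = μ_s N.
Perpendicular to the incline: N = m g cos θ + P sin θ.
Along the incline: P cos θ + μ_s N = m g sin θ, i.e. P cos θ + μ_s (m g cos θ + P sin θ) = m g sin θ.
Solving, P (cos θ + μ_s sin θ) = m g (sin θ − μ_s cos θ), so P = 4470×0.1365/1.011 = 603 N.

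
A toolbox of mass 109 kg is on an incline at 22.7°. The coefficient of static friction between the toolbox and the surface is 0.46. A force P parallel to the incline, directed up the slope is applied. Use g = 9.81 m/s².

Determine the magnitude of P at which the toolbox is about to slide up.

At impending motion up the slope, friction acts down-slope at its limit: f = μ_s N.
P is parallel to the surface, so N = m g cos θ = 986 N.
Along the incline: P = m g sin θ + μ_s N = 413 + 0.46×986 = 866 N.

P ≈ 866 N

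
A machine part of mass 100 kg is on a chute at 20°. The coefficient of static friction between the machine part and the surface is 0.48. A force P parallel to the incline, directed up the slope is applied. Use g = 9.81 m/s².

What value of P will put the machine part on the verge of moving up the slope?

At impending motion up the slope, friction acts down-slope at its limit: f = μ_s N.
P is parallel to the surface, so N = m g cos θ = 922 N.
Along the incline: P = m g sin θ + μ_s N = 336 + 0.48×922 = 778 N.

P ≈ 778 N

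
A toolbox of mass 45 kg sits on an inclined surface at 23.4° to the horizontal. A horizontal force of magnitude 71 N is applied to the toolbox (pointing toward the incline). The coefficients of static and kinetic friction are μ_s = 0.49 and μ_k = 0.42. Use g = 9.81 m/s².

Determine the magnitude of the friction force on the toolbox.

The horizontal push has a component P sin θ into the surface, so N = m g cos θ + P sin θ = 405.1 + 28.2 = 433.3 N.
Along the incline, the net driving force (taking up-slope positive) is P cos θ − m g sin θ = 65.16 − 175.3 = -110.2 N, so equilibrium requires friction f = 110.2 N (up-slope).
The limit of static friction is μ_s N = 212.3 N.
|f_req| = 110.2 ≤ 212.3 N → the toolbox is in equilibrium; friction equals the required value.

f ≈ 110 N (up the incline)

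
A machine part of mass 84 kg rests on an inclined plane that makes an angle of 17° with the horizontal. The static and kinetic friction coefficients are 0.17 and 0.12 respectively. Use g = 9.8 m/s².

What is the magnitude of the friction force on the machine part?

f ≈ 94.5 N (up the incline)

Perpendicular to the surface, N = m g cos θ = 84·9.8·cos 17° = 787.2 N.
Along the slope the weight component is m g sin θ = 240.7 N; friction must supply exactly this, acting up-slope.
The static-friction ceiling is μ_s N = 0.17 × 787.2 = 133.8 N.
|240.7| exceeds 133.8 N, so the machine part slips down-slope; friction is kinetic, f = μ_k N = 0.12×787.2 = 94.5 N.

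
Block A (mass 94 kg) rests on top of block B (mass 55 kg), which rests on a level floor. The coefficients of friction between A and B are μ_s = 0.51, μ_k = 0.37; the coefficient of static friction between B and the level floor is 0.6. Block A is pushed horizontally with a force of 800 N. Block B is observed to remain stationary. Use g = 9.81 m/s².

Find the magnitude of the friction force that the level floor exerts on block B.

Between the blocks, N₁ = m_A g = 922.1 N.
Maximum static friction on A from B: μ_s N₁ = 0.51×922.1 = 470.3 N.
P = 800 N exceeds that limit, so A slips over B and the interface friction becomes kinetic: f₁ = μ_k N₁ = 0.37×922.1 = 341 N.
B experiences an equal 341 N forward from A (third law). B is in equilibrium, so the floor supplies f₂ = 341 N of static friction (limit μ_s(m_A+m_B)g = 877 N, not exceeded).

f ≈ 341 N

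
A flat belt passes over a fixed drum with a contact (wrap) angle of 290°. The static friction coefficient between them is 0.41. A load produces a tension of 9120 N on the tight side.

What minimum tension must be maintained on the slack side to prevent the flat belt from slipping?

Capstan equation at impending slip: T_tight/T_slack = e^{μβ}.
β = 290° = 5.061 rad; e^{μβ} = e^{0.41×5.061} = 7.966.
T_slack = T_tight / e^{μβ} = 9120 / 7.966 = 1140 N.

T_min ≈ 1140 N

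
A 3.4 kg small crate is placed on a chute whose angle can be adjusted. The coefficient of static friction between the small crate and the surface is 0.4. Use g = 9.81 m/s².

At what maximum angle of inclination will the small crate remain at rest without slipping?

At the slip threshold, m g sin θ = μ_s · m g cos θ, so tan θ = μ_s.
θ_max = arctan(0.4) = 21.8°.

θ_max ≈ 21.8°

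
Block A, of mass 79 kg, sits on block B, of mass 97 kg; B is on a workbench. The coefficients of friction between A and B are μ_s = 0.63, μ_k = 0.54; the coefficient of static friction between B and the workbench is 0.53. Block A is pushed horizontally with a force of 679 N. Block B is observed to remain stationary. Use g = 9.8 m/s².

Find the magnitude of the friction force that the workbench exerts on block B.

The normal force B exerts on A is simply A's weight, N₁ = 774.2 N.
Maximum static friction on A from B: μ_s N₁ = 0.63×774.2 = 487.7 N.
Since P = 679 N > 487.7 N, A slides on B; the A–B friction is kinetic: f₁ = μ_k N₁ = 0.54×774.2 = 418 N.
B experiences an equal 418 N forward from A (third law). B is in equilibrium, so the floor supplies f₂ = 418 N of static friction (limit μ_s(m_A+m_B)g = 914.1 N, not exceeded).

f ≈ 418 N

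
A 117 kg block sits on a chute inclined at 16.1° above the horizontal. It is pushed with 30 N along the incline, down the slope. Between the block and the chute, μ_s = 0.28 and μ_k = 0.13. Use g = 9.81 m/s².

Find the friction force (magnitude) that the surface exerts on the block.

f ≈ 143 N (up the incline)

Normal force: N = m g cos θ = 117 × 9.81 × cos 16.1° = 1103 N.
Parallel to the incline, ΣF = 0 gives f = m g sin θ + P = 318.3 + 30 = 348.3 N (up-slope positive).
Maximum static friction available: μ_s N = 0.28 × 1103 = 308.8 N.
|348.3| exceeds 308.8 N, so the block slips down-slope; friction is kinetic, f = μ_k N = 0.13×1103 = 143 N.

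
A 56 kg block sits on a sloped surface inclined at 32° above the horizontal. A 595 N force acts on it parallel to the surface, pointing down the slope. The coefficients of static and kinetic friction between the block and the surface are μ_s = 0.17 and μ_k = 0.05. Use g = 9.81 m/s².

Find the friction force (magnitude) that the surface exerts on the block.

Perpendicular to the surface, N = m g cos θ = 56·9.81·cos 32° = 465.9 N.
Parallel to the incline, ΣF = 0 gives f = m g sin θ + P = 291.1 + 595 = 886.1 N (up-slope positive).
The static-friction ceiling is μ_s N = 0.17 × 465.9 = 79.2 N.
Since |886.1| > 79.2 N, static friction cannot hold it; the block slides down the incline and kinetic friction applies: f = μ_k N = 0.05 × 465.9 = 23.3 N.

f ≈ 23.3 N (up the incline)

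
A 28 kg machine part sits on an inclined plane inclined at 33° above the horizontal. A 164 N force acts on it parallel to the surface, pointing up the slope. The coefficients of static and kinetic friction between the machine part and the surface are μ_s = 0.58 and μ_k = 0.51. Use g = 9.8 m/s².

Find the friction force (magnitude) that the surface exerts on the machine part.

The normal reaction is N = m g cos θ = 230.1 N.
The friction needed for equilibrium is m g sin θ − P = 149.4 − 164 = -14.55 N, measured positive up-slope.
Maximum static friction available: μ_s N = 0.58 × 230.1 = 133.5 N.
Since |-14.55| ≤ 133.5 N, static friction is sufficient; f equals the required value, not μ_s N.

f ≈ 14.6 N (down the incline)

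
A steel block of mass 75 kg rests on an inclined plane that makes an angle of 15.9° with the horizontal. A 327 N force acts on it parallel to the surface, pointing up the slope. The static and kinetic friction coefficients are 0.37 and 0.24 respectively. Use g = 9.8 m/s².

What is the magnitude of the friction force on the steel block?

f ≈ 126 N (down the incline)

Normal force: N = m g cos θ = 75 × 9.8 × cos 15.9° = 706.9 N.
For equilibrium along the incline the friction force must supply f = m g sin θ − P = 201.4 − 327 = -125.6 N (positive meaning up-slope).
Maximum static friction available: μ_s N = 0.37 × 706.9 = 261.5 N.
Since |-125.6| ≤ 261.5 N, the steel block remains in static equilibrium and friction takes exactly the required value.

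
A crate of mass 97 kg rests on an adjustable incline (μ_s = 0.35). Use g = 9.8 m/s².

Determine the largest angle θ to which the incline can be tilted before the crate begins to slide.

At the slip threshold, m g sin θ = μ_s · m g cos θ, so tan θ = μ_s.
θ_max = arctan(0.35) = 19.3°.

θ_max ≈ 19.3°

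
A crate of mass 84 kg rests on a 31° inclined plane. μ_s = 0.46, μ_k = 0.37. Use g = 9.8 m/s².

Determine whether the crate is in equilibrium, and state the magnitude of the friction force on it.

f ≈ 261 N

N = m g cos θ = 706 N.
Down-slope weight component: m g sin θ = 424 N.
μ_s N = 325 N.
424 > 325 N, so it slides; kinetic friction f = μ_k N = 0.37×706 = 261 N.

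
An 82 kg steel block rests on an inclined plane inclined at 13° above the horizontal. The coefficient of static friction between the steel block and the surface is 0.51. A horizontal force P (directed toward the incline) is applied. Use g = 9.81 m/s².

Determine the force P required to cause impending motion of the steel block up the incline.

P ≈ 676 N

At impending motion up the slope, friction acts down-slope at its limit: f = μ_s N.
Perpendicular to the incline: N = m g cos θ + P sin θ.
Along the incline: P cos θ = m g sin θ + μ_s N = m g sin θ + μ_s (m g cos θ + P sin θ).
Solving, P (cos θ − μ_s sin θ) = m g (sin θ + μ_s cos θ), so P = 82×9.81×(sin 13° + 0.51 cos 13°)/(cos 13° − 0.51 sin 13°) = 804×0.7219/0.8596 = 676 N.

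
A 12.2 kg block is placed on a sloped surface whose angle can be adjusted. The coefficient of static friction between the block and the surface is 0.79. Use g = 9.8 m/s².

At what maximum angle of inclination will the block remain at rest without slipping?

At the slip threshold, m g sin θ = μ_s · m g cos θ, so tan θ = μ_s.
θ_max = arctan(0.79) = 38.3°.

θ_max ≈ 38.3°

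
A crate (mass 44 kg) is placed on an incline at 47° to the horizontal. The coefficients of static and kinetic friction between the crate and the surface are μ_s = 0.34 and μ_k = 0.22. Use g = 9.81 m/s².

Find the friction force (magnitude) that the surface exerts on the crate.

f ≈ 64.8 N (up the incline)

The normal reaction is N = m g cos θ = 294.4 N.
Along the slope the weight component is m g sin θ = 315.7 N; friction must supply exactly this, acting up-slope.
Maximum static friction available: μ_s N = 0.34 × 294.4 = 100.1 N.
Since |315.7| > 100.1 N, static friction cannot hold it; the crate slides down the incline and kinetic friction applies: f = μ_k N = 0.22 × 294.4 = 64.8 N.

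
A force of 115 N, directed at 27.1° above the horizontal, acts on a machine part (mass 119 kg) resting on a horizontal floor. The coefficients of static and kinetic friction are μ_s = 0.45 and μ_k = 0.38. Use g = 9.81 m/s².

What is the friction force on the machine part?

The vertical component of P reduces the normal force: N = m g − P sin α = 1167 − 52.39 = 1115 N.
Horizontally, friction must balance P cos α = 102.4 N.
The static-friction limit is μ_s N = 501.8 N.
102.4 ≤ 501.8 N → static; friction equals the required 102 N.

f ≈ 102 N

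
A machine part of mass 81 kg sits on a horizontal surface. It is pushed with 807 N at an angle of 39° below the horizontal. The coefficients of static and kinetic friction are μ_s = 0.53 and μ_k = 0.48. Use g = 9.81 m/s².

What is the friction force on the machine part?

Vertical equilibrium gives N = m g + P sin α = 1302 N.
For equilibrium, f = P cos α = 807×cos 39° = 627.2 N.
μ_s N = 0.53 × 1302 = 690.3 N.
Since 627.2 N does not exceed the limit, the machine part stays at rest and f = 627 N.

f ≈ 627 N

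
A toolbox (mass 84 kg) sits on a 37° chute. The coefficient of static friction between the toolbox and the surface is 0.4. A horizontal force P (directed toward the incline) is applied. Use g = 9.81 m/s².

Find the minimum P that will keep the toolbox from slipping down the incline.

The toolbox tends to slide down (tan θ > μ_s), so at the point of impending slip friction acts up-slope at its limit: f = μ_s N.
Perpendicular to the incline: N = m g cos θ + P sin θ.
Along the incline: P cos θ + μ_s N = m g sin θ, i.e. P cos θ + μ_s (m g cos θ + P sin θ) = m g sin θ.
Solving, P (cos θ + μ_s sin θ) = m g (sin θ − μ_s cos θ), so P = 824×0.2824/1.039 = 224 N.

P_min ≈ 224 N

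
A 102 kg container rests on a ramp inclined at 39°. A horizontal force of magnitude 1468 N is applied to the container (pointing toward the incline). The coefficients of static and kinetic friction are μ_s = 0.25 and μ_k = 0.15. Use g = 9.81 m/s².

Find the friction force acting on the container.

Normal direction: N = m g cos θ + P sin θ = 1701 N.
Parallel to the incline: P cos θ − m g sin θ = 1141 − 629.7 = 511.1 N; the friction needed to balance this is 511.1 N acting down the slope.
The limit of static friction is μ_s N = 425.4 N.
|f_req| = 511.1 > 425.4 N → the container slides up the incline; f = μ_k N = 0.15 × 1701 = 255 N.

f ≈ 255 N (down the incline)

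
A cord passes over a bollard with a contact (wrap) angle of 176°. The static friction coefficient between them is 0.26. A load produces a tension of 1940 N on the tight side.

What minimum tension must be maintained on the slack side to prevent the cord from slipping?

T_min ≈ 873 N

Capstan equation at impending slip: T_tight/T_slack = e^{μβ}.
β = 176° = 3.072 rad; e^{μβ} = e^{0.26×3.072} = 2.223.
T_slack = T_tight / e^{μβ} = 1940 / 2.223 = 873 N.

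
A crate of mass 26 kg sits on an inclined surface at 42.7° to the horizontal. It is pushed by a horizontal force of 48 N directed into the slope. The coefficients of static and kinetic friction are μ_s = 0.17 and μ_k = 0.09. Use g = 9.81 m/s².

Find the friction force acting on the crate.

f ≈ 19.8 N (up the incline)

The horizontal push has a component P sin θ into the surface, so N = m g cos θ + P sin θ = 187.4 + 32.55 = 220 N.
Parallel to the incline: P cos θ − m g sin θ = 35.28 − 173 = -137.7 N; the friction needed to balance this is 137.7 N acting up the slope.
The limit of static friction is μ_s N = 37.4 N.
|f_req| = 137.7 > 37.4 N → the crate slides down the incline; f = μ_k N = 0.09 × 220 = 19.8 N.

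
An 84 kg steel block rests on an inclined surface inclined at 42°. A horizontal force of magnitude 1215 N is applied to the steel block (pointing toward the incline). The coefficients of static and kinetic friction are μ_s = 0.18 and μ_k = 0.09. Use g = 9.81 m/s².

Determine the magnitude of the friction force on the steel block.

Resolve perpendicular to the incline: N = m g cos θ + P sin θ = 84×9.81×cos 42° + 1215×sin 42° = 1425 N.
Along the incline, the net driving force (taking up-slope positive) is P cos θ − m g sin θ = 902.9 − 551.4 = 351.5 N, so equilibrium requires friction f = -351.5 N (down-slope).
Maximum static friction: μ_s N = 0.18 × 1425 = 256.6 N.
The required 351.5 N exceeds the static limit, so the steel block slides up-slope and f = μ_k N = 0.09×1425 = 128 N.

f ≈ 128 N (down the incline)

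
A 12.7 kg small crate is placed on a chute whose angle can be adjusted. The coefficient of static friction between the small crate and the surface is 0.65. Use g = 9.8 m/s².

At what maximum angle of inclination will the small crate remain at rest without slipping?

At the slip threshold, m g sin θ = μ_s · m g cos θ, so tan θ = μ_s.
θ_max = arctan(0.65) = 33°.

θ_max ≈ 33°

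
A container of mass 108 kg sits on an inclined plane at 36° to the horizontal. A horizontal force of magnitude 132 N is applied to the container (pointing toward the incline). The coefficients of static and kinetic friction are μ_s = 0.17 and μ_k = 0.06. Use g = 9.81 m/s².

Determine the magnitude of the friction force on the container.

f ≈ 56.1 N (up the incline)

The horizontal push has a component P sin θ into the surface, so N = m g cos θ + P sin θ = 857.1 + 77.59 = 934.7 N.
Along the incline, the net driving force (taking up-slope positive) is P cos θ − m g sin θ = 106.8 − 622.7 = -516 N, so equilibrium requires friction f = 516 N (up-slope).
The limit of static friction is μ_s N = 158.9 N.
|f_req| = 516 > 158.9 N → the container slides down the incline; f = μ_k N = 0.06 × 934.7 = 56.1 N.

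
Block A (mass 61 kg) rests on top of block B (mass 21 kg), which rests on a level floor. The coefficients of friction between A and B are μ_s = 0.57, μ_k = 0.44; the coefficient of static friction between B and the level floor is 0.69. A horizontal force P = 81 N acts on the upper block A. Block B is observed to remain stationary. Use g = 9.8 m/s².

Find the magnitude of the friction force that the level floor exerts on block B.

f ≈ 81 N

Between the blocks, N₁ = m_A g = 597.8 N.
Maximum static friction on A from B: μ_s N₁ = 0.57×597.8 = 340.7 N.
Since P = 81 N ≤ 340.7 N, A does not slip on B; friction on A equals P = 81 N.
By Newton's third law B feels 81 N forward from A. With B stationary, the floor's static friction on B balances it: f₂ = 81 N (well within μ_s(m_A+m_B)g = 554.5 N).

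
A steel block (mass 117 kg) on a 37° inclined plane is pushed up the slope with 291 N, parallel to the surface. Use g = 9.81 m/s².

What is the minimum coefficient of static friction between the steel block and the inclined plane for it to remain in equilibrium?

N = m g cos θ = 916.6 N.
Friction must make up the shortfall along the incline: f = m g sin θ − P = 690.7 − 291 = 399.7 N.
At the threshold f = μ_s N, so μ_s,min = 399.7/916.6 = 0.436.

μ_s,min ≈ 0.436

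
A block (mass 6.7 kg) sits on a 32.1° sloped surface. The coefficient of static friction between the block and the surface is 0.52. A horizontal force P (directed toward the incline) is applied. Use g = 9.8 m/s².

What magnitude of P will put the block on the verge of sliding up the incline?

P ≈ 112 N

At impending motion up the slope, friction acts down-slope at its limit: f = μ_s N.
Perpendicular to the incline: N = m g cos θ + P sin θ.
Along the incline: P cos θ = m g sin θ + μ_s N = m g sin θ + μ_s (m g cos θ + P sin θ).
Solving, P (cos θ − μ_s sin θ) = m g (sin θ + μ_s cos θ), so P = 6.7×9.8×(sin 32.1° + 0.52 cos 32.1°)/(cos 32.1° − 0.52 sin 32.1°) = 65.7×0.9719/0.5708 = 112 N.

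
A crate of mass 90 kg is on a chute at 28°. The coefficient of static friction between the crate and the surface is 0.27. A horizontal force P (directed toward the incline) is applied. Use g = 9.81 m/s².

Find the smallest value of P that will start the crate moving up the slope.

P ≈ 826 N

At impending motion up the slope, friction acts down-slope at its limit: f = μ_s N.
Perpendicular to the incline: N = m g cos θ + P sin θ.
Along the incline: P cos θ = m g sin θ + μ_s N = m g sin θ + μ_s (m g cos θ + P sin θ).
Solving, P (cos θ − μ_s sin θ) = m g (sin θ + μ_s cos θ), so P = 90×9.81×(sin 28° + 0.27 cos 28°)/(cos 28° − 0.27 sin 28°) = 883×0.7079/0.7562 = 826 N.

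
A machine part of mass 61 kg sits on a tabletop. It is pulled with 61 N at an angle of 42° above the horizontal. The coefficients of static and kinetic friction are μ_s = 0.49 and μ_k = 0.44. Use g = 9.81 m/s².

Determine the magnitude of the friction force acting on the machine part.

Vertical equilibrium gives N = m g − P sin α = 557.6 N.
Horizontally, friction must balance P cos α = 45.33 N.
The static-friction limit is μ_s N = 273.2 N.
45.33 ≤ 273.2 N → static; friction equals the required 45.3 N.

f ≈ 45.3 N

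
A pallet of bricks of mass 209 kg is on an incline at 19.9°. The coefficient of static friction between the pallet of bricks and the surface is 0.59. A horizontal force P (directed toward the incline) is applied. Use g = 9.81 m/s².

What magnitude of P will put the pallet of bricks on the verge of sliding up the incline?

P ≈ 2480 N

At impending motion up the slope, friction acts down-slope at its limit: f = μ_s N.
Perpendicular to the incline: N = m g cos θ + P sin θ.
Along the incline: P cos θ = m g sin θ + μ_s N = m g sin θ + μ_s (m g cos θ + P sin θ).
Solving, P (cos θ − μ_s sin θ) = m g (sin θ + μ_s cos θ), so P = 209×9.81×(sin 19.9° + 0.59 cos 19.9°)/(cos 19.9° − 0.59 sin 19.9°) = 2050×0.8951/0.7395 = 2480 N.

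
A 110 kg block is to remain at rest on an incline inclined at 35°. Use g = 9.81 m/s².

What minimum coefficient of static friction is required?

μ_s,min ≈ 0.7

At the slip threshold m g sin θ = μ_s m g cos θ, so μ_s,min = tan θ.
μ_s,min = tan 35° = 0.7.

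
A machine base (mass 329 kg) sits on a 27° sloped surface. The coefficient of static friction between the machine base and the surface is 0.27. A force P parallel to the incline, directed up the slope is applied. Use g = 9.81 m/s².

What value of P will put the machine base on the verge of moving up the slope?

At impending motion up the slope, friction acts down-slope at its limit: f = μ_s N.
P is parallel to the surface, so N = m g cos θ = 2880 N.
Along the incline: P = m g sin θ + μ_s N = 1470 + 0.27×2880 = 2240 N.

P ≈ 2240 N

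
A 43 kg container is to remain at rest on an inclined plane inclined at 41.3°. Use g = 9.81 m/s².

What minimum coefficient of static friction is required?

At the slip threshold m g sin θ = μ_s m g cos θ, so μ_s,min = tan θ.
μ_s,min = tan 41.3° = 0.879.

μ_s,min ≈ 0.879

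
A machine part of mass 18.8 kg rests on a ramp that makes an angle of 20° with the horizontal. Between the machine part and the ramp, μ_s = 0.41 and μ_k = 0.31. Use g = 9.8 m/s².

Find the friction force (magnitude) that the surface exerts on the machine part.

f ≈ 63 N (up the incline)

Normal force: N = m g cos θ = 18.8 × 9.8 × cos 20° = 173.1 N.
Along the slope the weight component is m g sin θ = 63.01 N; friction must supply exactly this, acting up-slope.
Maximum static friction available: μ_s N = 0.41 × 173.1 = 70.98 N.
Since |63.01| ≤ 70.98 N, no slip — friction simply equals what equilibrium demands.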